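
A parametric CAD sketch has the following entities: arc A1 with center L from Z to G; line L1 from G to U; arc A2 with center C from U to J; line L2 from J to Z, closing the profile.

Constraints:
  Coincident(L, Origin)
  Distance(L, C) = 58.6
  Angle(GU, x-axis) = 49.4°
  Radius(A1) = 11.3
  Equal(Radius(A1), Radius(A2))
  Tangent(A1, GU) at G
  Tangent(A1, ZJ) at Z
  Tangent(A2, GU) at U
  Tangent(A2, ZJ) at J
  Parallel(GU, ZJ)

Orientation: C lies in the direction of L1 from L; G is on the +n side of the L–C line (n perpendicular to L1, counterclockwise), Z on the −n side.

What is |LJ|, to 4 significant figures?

59.68

The slot axis is L1's direction at 49.4°, so u = (cos 49.4°, sin 49.4°) = (0.6508, 0.7593) and n = (−sin 49.4°, cos 49.4°) = (-0.7593, 0.6508). L is at the origin and C lies 58.6 along u from L, so C = 58.6·u = (38.14, 44.49). Tangency of A1 to both parallel lines with radius 11.3 puts G and Z at L ± 11.3·n: G = (-8.580, 7.354), Z = (8.580, -7.354). Equal radii place U and J the same way about C: U = C + 11.3·n = (29.56, 51.85), J = C − 11.3·n = (46.72, 37.14). Then |LJ| = |J − L| = 59.68.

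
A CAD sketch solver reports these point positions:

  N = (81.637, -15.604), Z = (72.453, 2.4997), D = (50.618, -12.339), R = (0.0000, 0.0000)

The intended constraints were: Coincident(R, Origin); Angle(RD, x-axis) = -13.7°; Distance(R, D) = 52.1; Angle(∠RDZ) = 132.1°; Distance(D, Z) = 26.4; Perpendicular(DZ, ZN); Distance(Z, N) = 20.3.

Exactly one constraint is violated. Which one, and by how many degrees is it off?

Perpendicular(DZ, ZN) — off by 7.30°.

R = (0.00, 0.00) ✓; RD at -13.70° ✓; |RD| = 52.10 ✓; ∠RDZ = 132.1° ✓; |DZ| = 26.40 ✓; ∠(DZ, ZN) = 97.30° ✗; |ZN| = 20.30 ✓.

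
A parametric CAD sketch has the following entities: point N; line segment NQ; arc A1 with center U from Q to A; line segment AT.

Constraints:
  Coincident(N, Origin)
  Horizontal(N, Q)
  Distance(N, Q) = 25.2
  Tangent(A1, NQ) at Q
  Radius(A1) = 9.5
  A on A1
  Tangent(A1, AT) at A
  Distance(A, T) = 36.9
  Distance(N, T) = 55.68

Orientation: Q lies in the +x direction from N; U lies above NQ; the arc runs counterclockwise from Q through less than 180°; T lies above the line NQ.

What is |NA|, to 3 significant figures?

36.3

Checks: ∠(UQ, QN) = 90.00° ✓; |UQ| = 9.500 ✓; |UA| = 9.500 ✓; ∠(UA, AT) = 90.00° ✓; |AT| = 36.90 ✓; |NT| = 55.68 ✓.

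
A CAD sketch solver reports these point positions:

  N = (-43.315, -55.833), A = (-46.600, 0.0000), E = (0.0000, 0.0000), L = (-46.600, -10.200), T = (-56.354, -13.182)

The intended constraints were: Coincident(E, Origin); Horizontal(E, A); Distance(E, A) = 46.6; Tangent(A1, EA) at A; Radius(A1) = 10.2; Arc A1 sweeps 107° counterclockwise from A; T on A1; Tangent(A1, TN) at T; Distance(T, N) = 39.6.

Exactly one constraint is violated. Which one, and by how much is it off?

Distance(T, N) = 39.6 — off by 5.00.

E = (0.00, 0.00) ✓; E.y = 0.00, A.y = 0.00 ✓; |EA| = 46.60 ✓; ∠(LA, AE) = 90.00° ✓; |LA| = 10.20 ✓; bearing(L→T) − bearing(L→A) = 107.0° ✓; |LT| = 10.20 ✓; ∠(LT, TN) = 90.00° ✓; |TN| = 44.60 ✗.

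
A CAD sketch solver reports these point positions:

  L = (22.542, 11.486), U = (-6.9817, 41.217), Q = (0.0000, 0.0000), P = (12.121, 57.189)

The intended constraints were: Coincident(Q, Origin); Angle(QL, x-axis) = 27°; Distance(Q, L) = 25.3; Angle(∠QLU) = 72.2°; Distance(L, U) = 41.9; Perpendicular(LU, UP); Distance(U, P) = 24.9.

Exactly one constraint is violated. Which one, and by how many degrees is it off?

Perpendicular(LU, UP) — off by 4.90°.

Q = (0.00, 0.00) ✓; QL at 27.00° ✓; |QL| = 25.30 ✓; ∠QLU = 72.20° ✓; |LU| = 41.90 ✓; ∠(LU, UP) = 94.90° ✗; |UP| = 24.90 ✓.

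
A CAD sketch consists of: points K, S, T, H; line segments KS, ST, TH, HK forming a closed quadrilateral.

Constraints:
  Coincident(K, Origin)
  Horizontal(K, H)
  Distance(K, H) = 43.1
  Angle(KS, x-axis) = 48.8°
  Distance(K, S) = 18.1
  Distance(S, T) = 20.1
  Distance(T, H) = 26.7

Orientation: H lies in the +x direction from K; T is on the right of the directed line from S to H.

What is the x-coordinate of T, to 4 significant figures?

17.04

K is at the origin; KH is horizontal with |KH| = 43.1 and H in +x, so H = (43.1, 0). KS runs at 48.8° with |KS| = 18.1, so S = (11.92, 13.62). T is determined by |ST| = 20.1 and |TH| = 26.7 together: it lies at the intersection of circle(S, 20.1) and circle(H, 26.7). With |SH| = 34.02, the foot of the radical line on SH is 12.47 from S and the perpendicular offset is √(20.1² − 12.47²) = 15.76. Taking the right-of-SH solution: T = (17.04, -5.818).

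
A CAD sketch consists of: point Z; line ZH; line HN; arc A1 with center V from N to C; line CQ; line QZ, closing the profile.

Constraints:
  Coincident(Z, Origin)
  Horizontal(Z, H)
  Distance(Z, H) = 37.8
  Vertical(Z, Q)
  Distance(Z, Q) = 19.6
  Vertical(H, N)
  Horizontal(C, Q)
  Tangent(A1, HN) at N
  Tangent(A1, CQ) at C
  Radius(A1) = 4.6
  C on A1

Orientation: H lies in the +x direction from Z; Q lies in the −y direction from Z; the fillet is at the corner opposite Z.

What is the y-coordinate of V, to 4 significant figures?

-15.00

Z and Q share the same x with |ZQ| = 19.6 and Q on the −y side, so Q = (0.000, -19.60). The virtual corner opposite Z is at (37.80, -19.60). A1 meets HN tangentially, so VN is at right angles to HN and tangency of A1 to CQ means the radius VC is perpendicular to CQ, with radius 4.6, so the center V sits 4.6 in from both sides at V = (33.20, -15.00). So V.y = -15.00.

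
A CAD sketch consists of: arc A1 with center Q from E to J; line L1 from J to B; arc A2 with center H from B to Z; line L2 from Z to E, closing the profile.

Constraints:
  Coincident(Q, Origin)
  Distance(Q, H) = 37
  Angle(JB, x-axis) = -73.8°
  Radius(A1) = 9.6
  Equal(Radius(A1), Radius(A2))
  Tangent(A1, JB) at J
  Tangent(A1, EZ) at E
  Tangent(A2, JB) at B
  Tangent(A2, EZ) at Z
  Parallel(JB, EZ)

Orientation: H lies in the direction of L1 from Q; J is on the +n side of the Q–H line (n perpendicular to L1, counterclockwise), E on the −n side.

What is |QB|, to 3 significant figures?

38.2

The slot axis is L1's direction at -73.8°, so u = (cos -73.8°, sin -73.8°) = (0.279, -0.960) and n = (−sin -73.8°, cos -73.8°) = (0.960, 0.279). Q is at the origin and H lies 37.0 along u from Q, so H = 37.0·u = (10.3, -35.5). Tangency of A1 to both parallel lines with radius 9.6 puts J and E at Q ± 9.6·n: J = (9.22, 2.68), E = (-9.22, -2.68). Equal radii place B and Z the same way about H: B = H + 9.6·n = (19.5, -32.9), Z = H − 9.6·n = (1.10, -38.2). Then |QB| = |B − Q| = 38.2.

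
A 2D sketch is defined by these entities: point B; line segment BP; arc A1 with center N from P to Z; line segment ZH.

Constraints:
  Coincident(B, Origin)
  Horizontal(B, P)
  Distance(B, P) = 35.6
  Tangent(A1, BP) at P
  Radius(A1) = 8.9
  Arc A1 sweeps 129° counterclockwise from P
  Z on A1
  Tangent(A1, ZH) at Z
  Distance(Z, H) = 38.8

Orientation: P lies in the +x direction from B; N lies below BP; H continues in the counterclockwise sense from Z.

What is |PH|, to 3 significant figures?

48.0

B is at the origin; B and P share the same y with |BP| = 35.6 and P on the +x side, so P = (35.6, 0.00). A1 meets BP tangentially, so NP is at right angles to BP, so N = P + (0, -8.9) = (35.6, -8.90). On A1, P sits at bearing 90° from N; a 129° counterclockwise sweep puts Z at bearing 219°, so Z = N + 8.9·(cos 219°, sin 219°) = (28.7, -14.5). The tangent condition forces NZ to be normal to ZH, so ZH runs along (−sin 219°, cos 219°); with |ZH| = 38.8, H = (53.1, -44.7). Then |PH| = |H − P| = 48.0.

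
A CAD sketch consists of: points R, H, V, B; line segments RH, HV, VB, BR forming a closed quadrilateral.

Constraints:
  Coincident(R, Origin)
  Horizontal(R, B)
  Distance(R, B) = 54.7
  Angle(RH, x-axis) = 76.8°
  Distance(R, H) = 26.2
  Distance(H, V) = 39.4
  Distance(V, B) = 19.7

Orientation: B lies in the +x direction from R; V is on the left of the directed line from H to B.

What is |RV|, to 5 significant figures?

47.479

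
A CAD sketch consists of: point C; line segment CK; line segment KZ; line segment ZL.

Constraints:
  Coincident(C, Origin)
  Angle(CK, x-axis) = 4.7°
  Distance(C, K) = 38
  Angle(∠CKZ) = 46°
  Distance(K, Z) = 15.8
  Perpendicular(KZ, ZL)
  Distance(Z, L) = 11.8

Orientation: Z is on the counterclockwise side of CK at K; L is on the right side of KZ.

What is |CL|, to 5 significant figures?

40.544

C is at the origin; CK runs at 4.7° with length 38.0, so K = 38.0·(cos 4.7°, sin 4.7°) = (37.872, 3.1137). ∠CKZ = 46.0°, so KZ runs at 4.7° + (180° − 46.0°) = 138.70° from the x-axis; with |KZ| = 15.8, Z = K + 15.8·(cos 138.70°, sin 138.70°) = (26.002, 13.542). The perpendicularity gives ZL at right angles to KZ; with |ZL| = 11.8 on the right of KZ, L = Z + 11.8·(0.66000, 0.75126) = (33.790, 22.407). Then |CL| = |L − C| = 40.544.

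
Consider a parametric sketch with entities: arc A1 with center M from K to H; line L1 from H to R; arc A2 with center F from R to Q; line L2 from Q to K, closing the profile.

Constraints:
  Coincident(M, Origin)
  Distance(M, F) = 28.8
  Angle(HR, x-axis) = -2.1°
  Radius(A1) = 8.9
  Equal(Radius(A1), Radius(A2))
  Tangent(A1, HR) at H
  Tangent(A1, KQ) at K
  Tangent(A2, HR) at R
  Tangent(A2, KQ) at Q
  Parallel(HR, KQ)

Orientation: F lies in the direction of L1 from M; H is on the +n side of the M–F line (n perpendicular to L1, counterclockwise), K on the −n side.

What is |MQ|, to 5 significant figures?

30.144

Tangency of A1 to both parallel lines with radius 8.9 puts H and K at M ± 8.9·n: H = (0.32613, 8.8940), K = (-0.32613, -8.8940). Equal radii place R and Q the same way about F: R = F + 8.9·n = (29.107, 7.8387), Q = F − 8.9·n = (28.455, -9.9494). Then |MQ| = |Q − M| = 30.144.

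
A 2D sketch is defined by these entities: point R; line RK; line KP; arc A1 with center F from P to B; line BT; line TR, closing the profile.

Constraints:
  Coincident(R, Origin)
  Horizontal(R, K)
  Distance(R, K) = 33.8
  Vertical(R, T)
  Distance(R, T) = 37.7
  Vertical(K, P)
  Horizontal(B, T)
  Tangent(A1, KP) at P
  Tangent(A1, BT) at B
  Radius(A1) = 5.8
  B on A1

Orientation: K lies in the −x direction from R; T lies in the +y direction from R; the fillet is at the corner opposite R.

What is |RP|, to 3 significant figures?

46.5

The virtual corner opposite R is at (-33.8, 37.7). The tangent condition forces FP to be normal to KP and tangency of A1 to BT means the radius FB is perpendicular to BT, with radius 5.8, so the center F sits 5.8 in from both sides at F = (-28.0, 31.9). That places the tangent points at P = (-33.8, 31.9) on KP and B = (-28.0, 37.7) on BT. Then |RP| = |P − R| = 46.5.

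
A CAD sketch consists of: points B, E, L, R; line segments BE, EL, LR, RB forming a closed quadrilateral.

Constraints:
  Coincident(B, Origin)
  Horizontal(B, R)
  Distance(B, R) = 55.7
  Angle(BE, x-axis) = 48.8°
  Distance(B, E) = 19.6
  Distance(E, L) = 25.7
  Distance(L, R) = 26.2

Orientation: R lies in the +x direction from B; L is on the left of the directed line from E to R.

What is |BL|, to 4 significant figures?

42.85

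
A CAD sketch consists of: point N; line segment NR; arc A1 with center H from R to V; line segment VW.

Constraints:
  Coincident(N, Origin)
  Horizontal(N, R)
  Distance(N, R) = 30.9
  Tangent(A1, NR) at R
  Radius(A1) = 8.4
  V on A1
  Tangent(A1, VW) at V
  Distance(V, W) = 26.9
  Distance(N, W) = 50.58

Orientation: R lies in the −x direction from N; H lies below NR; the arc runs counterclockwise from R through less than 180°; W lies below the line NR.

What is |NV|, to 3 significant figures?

40.4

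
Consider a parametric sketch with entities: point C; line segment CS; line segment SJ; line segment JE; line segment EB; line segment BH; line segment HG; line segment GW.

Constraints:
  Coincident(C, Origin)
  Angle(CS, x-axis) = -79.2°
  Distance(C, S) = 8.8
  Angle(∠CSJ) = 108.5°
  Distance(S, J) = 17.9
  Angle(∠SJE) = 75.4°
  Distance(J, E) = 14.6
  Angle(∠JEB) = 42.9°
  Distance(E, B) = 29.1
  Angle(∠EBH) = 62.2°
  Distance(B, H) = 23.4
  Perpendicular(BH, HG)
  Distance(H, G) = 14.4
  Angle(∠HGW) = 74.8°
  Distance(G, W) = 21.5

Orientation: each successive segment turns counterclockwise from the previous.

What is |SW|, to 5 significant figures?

4.1858

C is at the origin; CS runs at -79.2° with length 8.8, so S = (1.6490, -8.6441). ∠CSJ = 108.5° gives SJ at -7.7000° from the x-axis; with |SJ| = 17.9, J = (19.388, -11.042). ∠SJE = 75.4° gives JE at 96.900° from the x-axis; with |JE| = 14.6, E = (17.634, 3.4518). ∠JEB = 42.9° gives EB at -126.00° from the x-axis; with |EB| = 29.1, B = (0.52901, -20.091). ∠EBH = 62.2° gives BH at -8.2000° from the x-axis; with |BH| = 23.4, H = (23.690, -23.428). BH is perpendicular to HG, so HG runs at 81.800°; with |HG| = 14.4, G = (25.744, -9.1754). ∠HGW = 74.8° gives GW at -173.00° from the x-axis; with |GW| = 21.5, W = (4.4039, -11.796). Then |SW| = |W − S| = 4.1858.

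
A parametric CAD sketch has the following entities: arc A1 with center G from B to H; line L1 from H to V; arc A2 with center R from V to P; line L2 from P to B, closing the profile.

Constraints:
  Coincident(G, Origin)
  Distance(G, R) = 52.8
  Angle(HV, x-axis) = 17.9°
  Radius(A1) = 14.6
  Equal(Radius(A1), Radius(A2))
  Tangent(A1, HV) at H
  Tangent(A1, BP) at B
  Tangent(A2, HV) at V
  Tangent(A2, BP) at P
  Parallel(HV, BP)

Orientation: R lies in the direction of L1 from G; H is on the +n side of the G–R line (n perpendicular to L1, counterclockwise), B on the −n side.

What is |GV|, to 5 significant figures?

54.781

The slot axis is L1's direction at 17.9°, so u = (cos 17.9°, sin 17.9°) = (0.95159, 0.30736) and n = (−sin 17.9°, cos 17.9°) = (-0.30736, 0.95159). G is at the origin and R lies 52.8 along u from G, so R = 52.8·u = (50.244, 16.228). Tangency of A1 to both parallel lines with radius 14.6 puts H and B at G ± 14.6·n: H = (-4.4874, 13.893), B = (4.4874, -13.893). Equal radii place V and P the same way about R: V = R + 14.6·n = (45.757, 30.122), P = R − 14.6·n = (54.732, 2.3352). Then |GV| = |V − G| = 54.781.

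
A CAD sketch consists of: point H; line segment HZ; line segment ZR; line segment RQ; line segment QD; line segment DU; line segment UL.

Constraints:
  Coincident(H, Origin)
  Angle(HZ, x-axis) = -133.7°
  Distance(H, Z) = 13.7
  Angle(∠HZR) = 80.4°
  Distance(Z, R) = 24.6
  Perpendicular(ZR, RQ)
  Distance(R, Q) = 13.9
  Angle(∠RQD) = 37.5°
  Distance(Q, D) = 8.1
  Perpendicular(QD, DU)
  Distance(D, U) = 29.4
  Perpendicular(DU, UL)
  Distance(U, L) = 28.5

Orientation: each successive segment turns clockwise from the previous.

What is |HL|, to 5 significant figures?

58.074

QD ⟂ DU, so DU runs at 164.20°; with |DU| = 29.4, U = (-43.517, 18.337). DU ⟂ UL, so UL runs at 74.200°; with |UL| = 28.5, L = (-35.757, 45.760). Then |HL| = |L − H| = 58.074.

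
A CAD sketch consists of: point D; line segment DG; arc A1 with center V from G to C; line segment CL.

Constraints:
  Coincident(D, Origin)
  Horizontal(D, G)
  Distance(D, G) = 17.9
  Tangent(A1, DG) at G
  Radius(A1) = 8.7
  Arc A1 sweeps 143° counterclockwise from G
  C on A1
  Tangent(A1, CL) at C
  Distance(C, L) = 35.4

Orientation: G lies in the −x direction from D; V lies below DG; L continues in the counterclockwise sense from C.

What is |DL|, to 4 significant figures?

37.31

D is at the origin; DG is horizontal with |DG| = 17.9 and G on the −x side, so G = (-17.90, 0.000). Tangency of A1 to DG means the radius VG is perpendicular to DG, so V = G + (0, -8.7) = (-17.90, -8.700). On A1, G sits at bearing 90° from V; a 143° counterclockwise sweep puts C at bearing 233°, so C = V + 8.7·(cos 233°, sin 233°) = (-23.14, -15.65). The tangent condition forces VC to be normal to CL, so CL runs along (−sin 233°, cos 233°); with |CL| = 35.4, L = (5.136, -36.95). Then |DL| = |L − D| = 37.31.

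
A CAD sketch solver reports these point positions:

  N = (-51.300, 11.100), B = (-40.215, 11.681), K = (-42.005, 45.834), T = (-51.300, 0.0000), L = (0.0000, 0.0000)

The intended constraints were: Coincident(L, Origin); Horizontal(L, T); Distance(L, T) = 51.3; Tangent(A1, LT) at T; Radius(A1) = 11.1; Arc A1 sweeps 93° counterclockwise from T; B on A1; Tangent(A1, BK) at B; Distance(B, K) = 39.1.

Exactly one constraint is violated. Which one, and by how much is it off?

Distance(B, K) = 39.1 — off by 4.90.

L = (0.00, 0.00) ✓; L.y = 0.00, T.y = 0.00 ✓; |LT| = 51.30 ✓; ∠(NT, TL) = 90.00° ✓; |NT| = 11.10 ✓; bearing(N→B) − bearing(N→T) = 93.00° ✓; |NB| = 11.10 ✓; ∠(NB, BK) = 90.00° ✓; |BK| = 34.20 ✗.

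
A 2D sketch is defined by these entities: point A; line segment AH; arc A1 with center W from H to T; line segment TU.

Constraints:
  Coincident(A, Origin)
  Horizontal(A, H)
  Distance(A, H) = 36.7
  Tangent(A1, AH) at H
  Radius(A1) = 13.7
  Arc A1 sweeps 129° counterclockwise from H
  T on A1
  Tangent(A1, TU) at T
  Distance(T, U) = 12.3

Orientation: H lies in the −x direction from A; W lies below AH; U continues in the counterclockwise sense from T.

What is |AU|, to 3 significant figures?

50.8

A is at the origin; AH is horizontal with |AH| = 36.7 and H on the −x side, so H = (-36.7, 0.00). A1 meets AH tangentially, so WH is at right angles to AH, so W = H + (0, -13.7) = (-36.7, -13.7). On A1, H sits at bearing 90° from W; a 129° counterclockwise sweep puts T at bearing 219°, so T = W + 13.7·(cos 219°, sin 219°) = (-47.3, -22.3). The tangent condition forces WT to be normal to TU, so TU runs along (−sin 219°, cos 219°); with |TU| = 12.3, U = (-39.6, -31.9). Then |AU| = |U − A| = 50.8.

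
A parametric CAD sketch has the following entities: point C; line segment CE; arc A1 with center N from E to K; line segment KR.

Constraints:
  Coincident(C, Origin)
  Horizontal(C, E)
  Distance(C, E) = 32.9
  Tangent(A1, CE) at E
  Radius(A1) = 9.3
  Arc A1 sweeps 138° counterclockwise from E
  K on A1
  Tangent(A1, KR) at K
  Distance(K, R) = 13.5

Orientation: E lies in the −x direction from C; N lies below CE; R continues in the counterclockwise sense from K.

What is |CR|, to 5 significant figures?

38.517

C is at the origin; C and E share the same y with |CE| = 32.9 and E on the −x side, so E = (-32.900, 0.0000). A1 meets CE tangentially, so NE is at right angles to CE, so N = E + (0, -9.3) = (-32.900, -9.3000). On A1, E sits at bearing 90° from N; a 138° counterclockwise sweep puts K at bearing 228°, so K = N + 9.3·(cos 228°, sin 228°) = (-39.123, -16.211). Tangency of A1 to KR means the radius NK is perpendicular to KR, so KR runs along (−sin 228°, cos 228°); with |KR| = 13.5, R = (-29.090, -25.245). Then |CR| = |R − C| = 38.517.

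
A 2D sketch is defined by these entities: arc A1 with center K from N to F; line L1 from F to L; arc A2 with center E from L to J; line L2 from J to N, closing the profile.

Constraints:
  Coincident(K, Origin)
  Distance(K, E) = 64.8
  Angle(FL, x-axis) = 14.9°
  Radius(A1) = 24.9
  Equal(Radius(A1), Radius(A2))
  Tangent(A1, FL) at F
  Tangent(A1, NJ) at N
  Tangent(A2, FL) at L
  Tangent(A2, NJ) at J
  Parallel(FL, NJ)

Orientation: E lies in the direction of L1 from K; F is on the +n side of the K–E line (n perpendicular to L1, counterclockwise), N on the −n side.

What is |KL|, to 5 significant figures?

69.419

Tangency of A1 to both parallel lines with radius 24.9 puts F and N at K ± 24.9·n: F = (-6.4026, 24.063), N = (6.4026, -24.063). Equal radii place L and J the same way about E: L = E + 24.9·n = (56.219, 40.725), J = E − 24.9·n = (69.024, -7.4006). Then |KL| = |L − K| = 69.419.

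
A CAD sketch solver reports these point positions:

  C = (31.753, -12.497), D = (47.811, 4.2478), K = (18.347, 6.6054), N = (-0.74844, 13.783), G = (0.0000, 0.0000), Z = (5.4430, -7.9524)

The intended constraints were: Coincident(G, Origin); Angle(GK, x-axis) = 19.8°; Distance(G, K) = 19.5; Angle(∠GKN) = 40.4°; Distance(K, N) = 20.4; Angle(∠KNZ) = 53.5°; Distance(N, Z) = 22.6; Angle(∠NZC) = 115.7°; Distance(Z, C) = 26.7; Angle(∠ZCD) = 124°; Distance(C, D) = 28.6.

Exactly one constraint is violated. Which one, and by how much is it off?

Distance(C, D) = 28.6 — off by 5.40.

G = (0.00, 0.00) ✓; GK at 19.80° ✓; |GK| = 19.50 ✓; ∠GKN = 40.40° ✓; |KN| = 20.40 ✓; ∠KNZ = 53.50° ✓; |NZ| = 22.60 ✓; ∠NZC = 115.7° ✓; |ZC| = 26.70 ✓; ∠ZCD = 124.0° ✓; |CD| = 23.20 ✗.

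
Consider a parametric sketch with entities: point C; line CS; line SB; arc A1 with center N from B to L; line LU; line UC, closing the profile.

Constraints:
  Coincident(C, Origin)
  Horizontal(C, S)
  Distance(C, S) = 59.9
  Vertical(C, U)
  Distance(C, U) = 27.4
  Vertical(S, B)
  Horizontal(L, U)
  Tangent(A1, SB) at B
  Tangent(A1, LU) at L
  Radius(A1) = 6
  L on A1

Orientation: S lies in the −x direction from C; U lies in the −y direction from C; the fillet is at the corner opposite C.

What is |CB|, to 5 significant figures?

63.608

The virtual corner opposite C is at (-59.900, -27.400). The tangent condition forces NB to be normal to SB and the tangent condition forces NL to be normal to LU, with radius 6.0, so the center N sits 6.0 in from both sides at N = (-53.900, -21.400). That places the tangent points at B = (-59.900, -21.400) on SB and L = (-53.900, -27.400) on LU. Then |CB| = |B − C| = 63.608.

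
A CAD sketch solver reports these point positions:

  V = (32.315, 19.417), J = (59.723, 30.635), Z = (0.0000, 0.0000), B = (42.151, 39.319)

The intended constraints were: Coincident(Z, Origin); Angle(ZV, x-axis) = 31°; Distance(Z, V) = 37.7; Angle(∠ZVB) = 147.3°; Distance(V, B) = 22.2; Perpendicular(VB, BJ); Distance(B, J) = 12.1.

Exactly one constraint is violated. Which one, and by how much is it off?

Distance(B, J) = 12.1 — off by 7.50.

Z = (0.00, 0.00) ✓; ZV at 31.00° ✓; |ZV| = 37.70 ✓; ∠ZVB = 147.3° ✓; |VB| = 22.20 ✓; ∠(VB, BJ) = 90.00° ✓; |BJ| = 19.60 ✗.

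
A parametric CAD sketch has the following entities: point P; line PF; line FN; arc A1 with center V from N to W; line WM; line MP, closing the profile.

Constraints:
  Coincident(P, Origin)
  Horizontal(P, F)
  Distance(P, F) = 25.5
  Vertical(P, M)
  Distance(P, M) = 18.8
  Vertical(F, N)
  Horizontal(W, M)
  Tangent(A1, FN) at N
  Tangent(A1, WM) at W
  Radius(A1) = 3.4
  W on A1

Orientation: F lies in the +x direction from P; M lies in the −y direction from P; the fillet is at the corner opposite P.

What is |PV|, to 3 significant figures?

26.9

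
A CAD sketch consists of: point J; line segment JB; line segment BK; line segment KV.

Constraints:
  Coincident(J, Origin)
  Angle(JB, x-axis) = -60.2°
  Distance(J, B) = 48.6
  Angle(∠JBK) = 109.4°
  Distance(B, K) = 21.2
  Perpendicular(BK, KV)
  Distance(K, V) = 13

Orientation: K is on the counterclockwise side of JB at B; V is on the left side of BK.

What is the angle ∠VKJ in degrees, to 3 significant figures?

39.2°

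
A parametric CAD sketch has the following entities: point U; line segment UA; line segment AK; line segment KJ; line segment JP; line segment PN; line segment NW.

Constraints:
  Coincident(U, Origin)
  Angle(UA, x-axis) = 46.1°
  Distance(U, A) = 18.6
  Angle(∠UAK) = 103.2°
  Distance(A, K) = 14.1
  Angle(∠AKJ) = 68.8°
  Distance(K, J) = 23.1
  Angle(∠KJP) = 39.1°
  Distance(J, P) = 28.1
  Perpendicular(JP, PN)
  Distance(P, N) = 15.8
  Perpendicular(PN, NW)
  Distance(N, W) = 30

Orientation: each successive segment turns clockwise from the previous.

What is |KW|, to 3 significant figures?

19.9

U is at the origin; UA runs at 46.1° with length 18.6, so A = (12.9, 13.4). ∠UAK = 103.2° gives AK at -30.7° from the x-axis; with |AK| = 14.1, K = (25.0, 6.20). ∠AKJ = 68.8° gives KJ at -142° from the x-axis; with |KJ| = 23.1, J = (6.84, -8.05). ∠KJP = 39.1° gives JP at 77.2° from the x-axis; with |JP| = 28.1, P = (13.1, 19.4). JP is perpendicular to PN, so PN runs at -12.8°; with |PN| = 15.8, N = (28.5, 15.9). PN is perpendicular to NW, so NW runs at -103°; with |NW| = 30.0, W = (21.8, -13.4). Then |KW| = |W − K| = 19.9.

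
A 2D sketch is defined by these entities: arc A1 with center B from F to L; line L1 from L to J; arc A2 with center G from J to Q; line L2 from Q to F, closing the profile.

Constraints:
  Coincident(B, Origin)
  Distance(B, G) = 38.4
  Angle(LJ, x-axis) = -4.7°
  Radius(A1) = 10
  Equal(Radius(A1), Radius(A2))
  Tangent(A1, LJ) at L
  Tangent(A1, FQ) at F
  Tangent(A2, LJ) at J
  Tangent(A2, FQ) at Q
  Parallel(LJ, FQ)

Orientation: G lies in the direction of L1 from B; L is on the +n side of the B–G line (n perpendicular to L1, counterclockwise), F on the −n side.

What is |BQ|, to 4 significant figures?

39.68

The slot axis is L1's direction at -4.7°, so u = (cos -4.7°, sin -4.7°) = (0.9966, -0.08194) and n = (−sin -4.7°, cos -4.7°) = (0.08194, 0.9966). B is at the origin and G lies 38.4 along u from B, so G = 38.4·u = (38.27, -3.146). Tangency of A1 to both parallel lines with radius 10.0 puts L and F at B ± 10.0·n: L = (0.8194, 9.966), F = (-0.8194, -9.966). Equal radii place J and Q the same way about G: J = G + 10.0·n = (39.09, 6.820), Q = G − 10.0·n = (37.45, -13.11). Then |BQ| = |Q − B| = 39.68.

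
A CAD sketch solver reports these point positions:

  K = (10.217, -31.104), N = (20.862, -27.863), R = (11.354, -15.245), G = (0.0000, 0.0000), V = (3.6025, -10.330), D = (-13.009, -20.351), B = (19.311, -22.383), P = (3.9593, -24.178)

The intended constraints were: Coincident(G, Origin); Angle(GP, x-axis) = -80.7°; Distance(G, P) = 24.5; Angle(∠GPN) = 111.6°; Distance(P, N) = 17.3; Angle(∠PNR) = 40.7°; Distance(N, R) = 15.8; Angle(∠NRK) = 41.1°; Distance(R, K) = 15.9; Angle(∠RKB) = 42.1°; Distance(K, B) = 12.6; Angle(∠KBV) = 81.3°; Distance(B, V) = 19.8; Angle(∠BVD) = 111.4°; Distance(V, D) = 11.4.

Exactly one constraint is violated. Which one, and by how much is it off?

Distance(V, D) = 11.4 — off by 8.00.

G = (0.00, 0.00) ✓; GP at -80.70° ✓; |GP| = 24.50 ✓; ∠GPN = 111.6° ✓; |PN| = 17.30 ✓; ∠PNR = 40.70° ✓; |NR| = 15.80 ✓; ∠NRK = 41.10° ✓; |RK| = 15.90 ✓; ∠RKB = 42.10° ✓; |KB| = 12.60 ✓; ∠KBV = 81.30° ✓; |BV| = 19.80 ✓; ∠BVD = 111.4° ✓; |VD| = 19.40 ✗.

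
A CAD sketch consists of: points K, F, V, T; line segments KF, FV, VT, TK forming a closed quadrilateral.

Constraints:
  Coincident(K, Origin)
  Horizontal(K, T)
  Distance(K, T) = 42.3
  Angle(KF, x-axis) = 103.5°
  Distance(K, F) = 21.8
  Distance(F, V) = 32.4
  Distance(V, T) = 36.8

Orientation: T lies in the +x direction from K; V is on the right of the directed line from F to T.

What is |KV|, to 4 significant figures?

11.18

Checks: |FV| = 32.40 ✓; |VT| = 36.80 ✓.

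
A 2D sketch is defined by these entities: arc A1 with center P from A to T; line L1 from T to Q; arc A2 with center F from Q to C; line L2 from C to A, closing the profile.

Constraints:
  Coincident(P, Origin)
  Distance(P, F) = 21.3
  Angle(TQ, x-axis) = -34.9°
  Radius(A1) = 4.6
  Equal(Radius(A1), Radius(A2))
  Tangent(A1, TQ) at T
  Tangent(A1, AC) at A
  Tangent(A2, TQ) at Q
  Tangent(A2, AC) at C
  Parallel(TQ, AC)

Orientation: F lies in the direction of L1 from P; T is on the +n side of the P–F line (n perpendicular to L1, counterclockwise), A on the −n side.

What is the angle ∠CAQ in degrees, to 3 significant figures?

23.4°

The slot axis is L1's direction at -34.9°, so u = (cos -34.9°, sin -34.9°) = (0.820, -0.572) and n = (−sin -34.9°, cos -34.9°) = (0.572, 0.820). P is at the origin and F lies 21.3 along u from P, so F = 21.3·u = (17.5, -12.2). Tangency of A1 to both parallel lines with radius 4.6 puts T and A at P ± 4.6·n: T = (2.63, 3.77), A = (-2.63, -3.77). Equal radii place Q and C the same way about F: Q = F + 4.6·n = (20.1, -8.41), C = F − 4.6·n = (14.8, -16.0). Then cos ∠CAQ = AC·AQ / (|AC||AQ|), giving 23.4°.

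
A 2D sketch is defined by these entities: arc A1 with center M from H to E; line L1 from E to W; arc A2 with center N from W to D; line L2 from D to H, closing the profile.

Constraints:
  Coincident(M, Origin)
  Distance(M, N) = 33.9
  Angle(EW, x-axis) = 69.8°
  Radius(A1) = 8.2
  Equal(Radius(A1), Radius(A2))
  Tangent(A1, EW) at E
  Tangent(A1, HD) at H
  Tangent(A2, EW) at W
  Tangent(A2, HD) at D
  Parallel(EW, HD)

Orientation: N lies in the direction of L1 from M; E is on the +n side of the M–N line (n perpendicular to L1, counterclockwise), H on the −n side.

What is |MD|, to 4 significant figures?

34.88

The slot axis is L1's direction at 69.8°, so u = (cos 69.8°, sin 69.8°) = (0.3453, 0.9385) and n = (−sin 69.8°, cos 69.8°) = (-0.9385, 0.3453). M is at the origin and N lies 33.9 along u from M, so N = 33.9·u = (11.71, 31.81). Tangency of A1 to both parallel lines with radius 8.2 puts E and H at M ± 8.2·n: E = (-7.696, 2.831), H = (7.696, -2.831). Equal radii place W and D the same way about N: W = N + 8.2·n = (4.010, 34.65), D = N − 8.2·n = (19.40, 28.98). Then |MD| = |D − M| = 34.88.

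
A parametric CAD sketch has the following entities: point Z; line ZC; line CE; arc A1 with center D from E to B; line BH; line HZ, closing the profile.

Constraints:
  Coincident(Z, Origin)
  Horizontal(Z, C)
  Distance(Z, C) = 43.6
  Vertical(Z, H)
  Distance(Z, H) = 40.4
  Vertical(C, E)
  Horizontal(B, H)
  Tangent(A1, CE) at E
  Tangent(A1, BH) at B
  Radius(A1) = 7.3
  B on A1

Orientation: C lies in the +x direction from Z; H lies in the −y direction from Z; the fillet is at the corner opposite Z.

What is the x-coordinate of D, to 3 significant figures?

36.3

Z and H share the same x with |ZH| = 40.4 and H on the −y side, so H = (0.00, -40.4). The virtual corner opposite Z is at (43.6, -40.4). The tangent condition forces DE to be normal to CE and tangency of A1 to BH means the radius DB is perpendicular to BH, with radius 7.3, so the center D sits 7.3 in from both sides at D = (36.3, -33.1). So D.x = 36.3.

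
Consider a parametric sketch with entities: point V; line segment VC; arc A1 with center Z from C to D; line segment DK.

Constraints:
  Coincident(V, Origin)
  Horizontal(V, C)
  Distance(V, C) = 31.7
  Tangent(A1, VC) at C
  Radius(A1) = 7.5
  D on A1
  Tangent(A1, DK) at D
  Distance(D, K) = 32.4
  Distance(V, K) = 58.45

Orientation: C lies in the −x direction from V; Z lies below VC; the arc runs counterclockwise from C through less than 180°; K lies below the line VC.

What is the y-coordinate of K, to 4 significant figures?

-38.36

V is at the origin; V and C share the same y with |VC| = 31.7 and C on the −x side, so C = (-31.70, 0.000). The tangent condition forces ZC to be normal to VC, so Z = C + (0, -7.5) = (-31.70, -7.500). Since ZD ⟂ DK (tangency), |ZK| = √(7.5² + 32.4²) = 33.26 regardless of where D sits on A1. So K lies on both circle(V, 58.45) and circle(Z, 33.26); the below-VC intersection is K = (-44.10, -38.36). D is the foot of the tangent from K: D = (-39.11, -6.344).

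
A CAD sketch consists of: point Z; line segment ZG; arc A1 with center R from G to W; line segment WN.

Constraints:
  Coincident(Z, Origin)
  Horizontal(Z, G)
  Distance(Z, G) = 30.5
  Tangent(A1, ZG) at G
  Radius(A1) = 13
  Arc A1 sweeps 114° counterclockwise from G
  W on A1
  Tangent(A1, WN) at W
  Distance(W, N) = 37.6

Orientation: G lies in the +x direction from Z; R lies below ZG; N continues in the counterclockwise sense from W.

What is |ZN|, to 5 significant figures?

62.618

Z is at the origin; ZG is horizontal with |ZG| = 30.5 and G on the +x side, so G = (30.500, 0.0000). Since A1 is tangent to ZG there, RG ⟂ ZG, so R = G + (0, -13) = (30.500, -13.000). On A1, G sits at bearing 90° from R; a 114° counterclockwise sweep puts W at bearing 204°, so W = R + 13.0·(cos 204°, sin 204°) = (18.624, -18.288). Tangency of A1 to WN means the radius RW is perpendicular to WN, so WN runs along (−sin 204°, cos 204°); with |WN| = 37.6, N = (33.917, -52.637). Then |ZN| = |N − Z| = 62.618.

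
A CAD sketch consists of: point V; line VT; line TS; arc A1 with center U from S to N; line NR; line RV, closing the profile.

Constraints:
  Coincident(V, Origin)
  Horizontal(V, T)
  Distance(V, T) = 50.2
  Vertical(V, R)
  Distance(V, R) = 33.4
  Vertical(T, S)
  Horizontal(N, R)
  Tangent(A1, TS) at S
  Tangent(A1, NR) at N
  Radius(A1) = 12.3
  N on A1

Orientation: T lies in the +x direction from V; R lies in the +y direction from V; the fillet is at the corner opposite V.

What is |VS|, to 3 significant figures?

54.5

V is at the origin; VT is horizontal with |VT| = 50.2 and T on the +x side, so T = (50.2, 0.00). V and R share the same x with |VR| = 33.4 and R on the +y side, so R = (0.00, 33.4). The virtual corner opposite V is at (50.2, 33.4). A1 meets TS tangentially, so US is at right angles to TS and A1 meets NR tangentially, so UN is at right angles to NR, with radius 12.3, so the center U sits 12.3 in from both sides at U = (37.9, 21.1). That places the tangent points at S = (50.2, 21.1) on TS and N = (37.9, 33.4) on NR. Then |VS| = |S − V| = 54.5.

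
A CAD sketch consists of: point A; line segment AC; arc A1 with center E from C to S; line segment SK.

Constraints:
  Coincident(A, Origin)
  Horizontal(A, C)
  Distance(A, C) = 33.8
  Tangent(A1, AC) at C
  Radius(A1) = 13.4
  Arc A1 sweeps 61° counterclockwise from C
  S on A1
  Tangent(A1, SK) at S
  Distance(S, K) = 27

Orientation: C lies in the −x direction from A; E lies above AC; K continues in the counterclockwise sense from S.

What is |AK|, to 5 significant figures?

31.815

A is at the origin; A and C share the same y with |AC| = 33.8 and C on the −x side, so C = (-33.800, 0.0000). The tangent condition forces EC to be normal to AC, so E = C + (0, 13.4) = (-33.800, 13.400). On A1, C sits at bearing -90° from E; a 61° counterclockwise sweep puts S at bearing -29°, so S = E + 13.4·(cos -29°, sin -29°) = (-22.080, 6.9036). Since A1 is tangent to SK there, ES ⟂ SK, so SK runs along (−sin -29°, cos -29°); with |SK| = 27.0, K = (-8.9902, 30.518). Then |AK| = |K − A| = 31.815.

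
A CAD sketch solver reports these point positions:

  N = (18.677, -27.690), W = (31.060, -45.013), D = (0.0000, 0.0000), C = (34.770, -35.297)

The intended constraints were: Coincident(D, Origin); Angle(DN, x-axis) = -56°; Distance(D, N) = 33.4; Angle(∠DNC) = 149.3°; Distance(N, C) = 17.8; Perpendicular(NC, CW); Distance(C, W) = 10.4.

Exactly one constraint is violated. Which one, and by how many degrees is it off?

Perpendicular(NC, CW) — off by 4.40°.

D = (0.00, 0.00) ✓; DN at -56.00° ✓; |DN| = 33.40 ✓; ∠DNC = 149.3° ✓; |NC| = 17.80 ✓; ∠(NC, CW) = 85.60° ✗; |CW| = 10.40 ✓.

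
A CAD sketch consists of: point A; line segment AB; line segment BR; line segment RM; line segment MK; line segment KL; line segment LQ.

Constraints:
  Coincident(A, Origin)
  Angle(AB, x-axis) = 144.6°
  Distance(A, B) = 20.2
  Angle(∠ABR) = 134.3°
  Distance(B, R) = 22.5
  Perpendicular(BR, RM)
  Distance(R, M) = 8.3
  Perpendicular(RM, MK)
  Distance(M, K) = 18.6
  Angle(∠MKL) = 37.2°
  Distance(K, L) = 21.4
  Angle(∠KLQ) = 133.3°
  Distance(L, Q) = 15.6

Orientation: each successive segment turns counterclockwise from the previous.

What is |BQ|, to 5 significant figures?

36.390

∠MKL = 37.2° gives KL at 153.10° from the x-axis; with |KL| = 21.4, L = (-37.903, 12.520). ∠KLQ = 133.3° gives LQ at -160.20° from the x-axis; with |LQ| = 15.6, Q = (-52.581, 7.2357). Then |BQ| = |Q − B| = 36.390.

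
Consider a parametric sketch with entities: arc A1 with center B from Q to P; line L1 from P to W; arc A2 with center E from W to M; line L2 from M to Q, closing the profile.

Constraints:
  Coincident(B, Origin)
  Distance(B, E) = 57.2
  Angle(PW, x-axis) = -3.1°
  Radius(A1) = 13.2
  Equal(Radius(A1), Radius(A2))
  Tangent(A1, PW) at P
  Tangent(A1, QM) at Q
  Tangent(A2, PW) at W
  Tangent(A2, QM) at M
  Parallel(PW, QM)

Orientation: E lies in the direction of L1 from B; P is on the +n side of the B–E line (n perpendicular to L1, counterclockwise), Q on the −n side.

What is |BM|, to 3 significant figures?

58.7

The slot axis is L1's direction at -3.1°, so u = (cos -3.1°, sin -3.1°) = (0.999, -0.0541) and n = (−sin -3.1°, cos -3.1°) = (0.0541, 0.999). B is at the origin and E lies 57.2 along u from B, so E = 57.2·u = (57.1, -3.09). Tangency of A1 to both parallel lines with radius 13.2 puts P and Q at B ± 13.2·n: P = (0.714, 13.2), Q = (-0.714, -13.2). Equal radii place W and M the same way about E: W = E + 13.2·n = (57.8, 10.1), M = E − 13.2·n = (56.4, -16.3). Then |BM| = |M − B| = 58.7.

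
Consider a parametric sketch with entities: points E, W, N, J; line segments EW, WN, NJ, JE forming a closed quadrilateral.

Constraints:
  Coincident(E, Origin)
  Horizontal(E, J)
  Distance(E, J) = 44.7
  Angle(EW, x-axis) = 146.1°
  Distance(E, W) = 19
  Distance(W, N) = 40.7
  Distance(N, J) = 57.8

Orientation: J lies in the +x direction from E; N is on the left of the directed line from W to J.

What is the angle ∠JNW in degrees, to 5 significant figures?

74.866°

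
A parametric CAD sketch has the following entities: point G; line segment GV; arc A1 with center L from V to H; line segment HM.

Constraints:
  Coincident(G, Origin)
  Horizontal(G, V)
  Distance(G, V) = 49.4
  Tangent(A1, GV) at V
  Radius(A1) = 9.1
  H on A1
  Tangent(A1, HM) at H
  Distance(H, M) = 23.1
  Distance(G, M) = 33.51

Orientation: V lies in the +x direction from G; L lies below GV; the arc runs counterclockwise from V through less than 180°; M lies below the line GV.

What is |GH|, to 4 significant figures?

42.83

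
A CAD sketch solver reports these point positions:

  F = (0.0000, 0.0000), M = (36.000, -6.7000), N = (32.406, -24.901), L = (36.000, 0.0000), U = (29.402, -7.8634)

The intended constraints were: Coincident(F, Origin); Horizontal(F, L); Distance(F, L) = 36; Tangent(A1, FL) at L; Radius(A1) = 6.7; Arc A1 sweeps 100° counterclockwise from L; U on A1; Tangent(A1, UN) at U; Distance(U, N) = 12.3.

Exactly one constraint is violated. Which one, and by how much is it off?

Distance(U, N) = 12.3 — off by 5.00.

F = (0.00, 0.00) ✓; F.y = 0.00, L.y = 0.00 ✓; |FL| = 36.00 ✓; ∠(ML, LF) = 90.00° ✓; |ML| = 6.700 ✓; bearing(M→U) − bearing(M→L) = 100.0° ✓; |MU| = 6.700 ✓; ∠(MU, UN) = 90.00° ✓; |UN| = 17.30 ✗.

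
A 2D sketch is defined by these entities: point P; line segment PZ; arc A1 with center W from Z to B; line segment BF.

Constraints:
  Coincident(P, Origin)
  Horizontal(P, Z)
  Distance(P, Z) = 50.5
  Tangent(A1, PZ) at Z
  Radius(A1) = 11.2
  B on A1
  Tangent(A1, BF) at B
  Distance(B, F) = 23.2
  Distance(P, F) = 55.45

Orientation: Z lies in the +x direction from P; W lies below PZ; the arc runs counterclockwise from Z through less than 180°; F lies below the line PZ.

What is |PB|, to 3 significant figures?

41.4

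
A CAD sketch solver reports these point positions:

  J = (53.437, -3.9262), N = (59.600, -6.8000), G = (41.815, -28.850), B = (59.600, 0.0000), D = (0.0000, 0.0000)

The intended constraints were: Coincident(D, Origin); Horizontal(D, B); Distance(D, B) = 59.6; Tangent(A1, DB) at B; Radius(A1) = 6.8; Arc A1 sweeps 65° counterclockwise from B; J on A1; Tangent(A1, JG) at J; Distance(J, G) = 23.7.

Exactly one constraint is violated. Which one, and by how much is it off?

Distance(J, G) = 23.7 — off by 3.80.

D = (0.00, 0.00) ✓; D.y = 0.00, B.y = 0.00 ✓; |DB| = 59.60 ✓; ∠(NB, BD) = 90.00° ✓; |NB| = 6.800 ✓; bearing(N→J) − bearing(N→B) = 65.00° ✓; |NJ| = 6.800 ✓; ∠(NJ, JG) = 90.00° ✓; |JG| = 27.50 ✗.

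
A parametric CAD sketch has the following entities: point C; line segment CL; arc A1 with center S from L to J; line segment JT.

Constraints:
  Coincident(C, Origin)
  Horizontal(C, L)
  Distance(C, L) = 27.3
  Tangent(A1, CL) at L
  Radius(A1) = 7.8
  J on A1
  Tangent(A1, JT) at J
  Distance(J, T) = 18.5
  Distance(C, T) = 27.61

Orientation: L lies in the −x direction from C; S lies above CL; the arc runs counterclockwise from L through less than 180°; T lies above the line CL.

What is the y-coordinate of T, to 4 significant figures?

23.40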